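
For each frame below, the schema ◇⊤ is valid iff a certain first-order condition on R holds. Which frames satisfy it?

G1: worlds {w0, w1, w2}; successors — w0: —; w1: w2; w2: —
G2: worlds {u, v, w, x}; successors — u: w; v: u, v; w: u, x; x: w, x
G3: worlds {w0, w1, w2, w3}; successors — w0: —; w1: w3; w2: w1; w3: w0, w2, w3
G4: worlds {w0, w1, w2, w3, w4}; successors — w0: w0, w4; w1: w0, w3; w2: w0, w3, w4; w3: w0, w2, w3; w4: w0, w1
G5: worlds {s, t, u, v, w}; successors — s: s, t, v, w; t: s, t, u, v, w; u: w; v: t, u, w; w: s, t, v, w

G2, G4, G5

The schema corresponds to seriality: ∀x ∃y Rxy.
G1: fails — world w0 has no successor.
G2: ✓.
G3: fails — world w0 has no successor.
G4: ✓.
G5: ✓.
Valid on: G2, G4, G5.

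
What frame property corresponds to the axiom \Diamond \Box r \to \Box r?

the Euclidean property: \forall x \forall y \forall z (Rxy \wedge Rxz \to Ryz)

Replacing r by ¬r and contraposing gives the equivalent schema ◇r → □◇r.
Suppose ◇r→□◇r is valid. Take Rxy, Rxz and set V(r)={y}. Then ◇r at x, so □◇r at x, so ◇r at z, so some w with Rzw has r; w=y, i.e. Rzy. By symmetry of the argument, Ryz.
Conversely, on a frame with the Euclidean property the schema holds at every world under every valuation.
Frame condition: \forall x \forall y \forall z (Rxy \wedge Rxz \to Ryz).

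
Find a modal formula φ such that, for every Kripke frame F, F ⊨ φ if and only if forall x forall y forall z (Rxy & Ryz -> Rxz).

A defining formula is □p → □□p (the 4 axiom).
Suppose □p→□□p is valid. Take Rxy, Ryz and set V(p)={w : Rxw}. Then □p at x, so □□p at x, so □p at y, so p at z, i.e. Rxz.

□p → □□p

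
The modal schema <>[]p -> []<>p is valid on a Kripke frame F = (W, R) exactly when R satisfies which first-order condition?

convergence: forall x forall y forall z (Rxy & Rxz -> exists w (Ryw & Rzw))

Suppose ◇□p→□◇p is valid. Take Rxy, Rxz and set V(p)={w : Ryw}. Then □p at y so ◇□p at x, so □◇p at x, so ◇p at z, giving w with Rzw and Ryw.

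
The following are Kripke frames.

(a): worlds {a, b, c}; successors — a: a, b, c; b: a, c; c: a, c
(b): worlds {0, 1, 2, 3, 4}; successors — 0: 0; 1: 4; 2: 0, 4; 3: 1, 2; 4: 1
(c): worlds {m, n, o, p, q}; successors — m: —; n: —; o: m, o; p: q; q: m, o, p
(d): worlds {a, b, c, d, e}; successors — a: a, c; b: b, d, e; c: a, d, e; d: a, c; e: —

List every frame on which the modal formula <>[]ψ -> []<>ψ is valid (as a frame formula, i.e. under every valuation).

(a)

Frame correspondent (Sahlqvist): forall x forall y forall z (Rxy & Rxz -> exists w (Ryw & Rzw)) — i.e. convergence.
(a): satisfies the condition.
(b): fails — R20 and R24 but 0 and 4 have no common successor.
(c): fails — Rom and Rom but m and m have no common successor.
(d): fails — Rbb and Rbe but b and e have no common successor.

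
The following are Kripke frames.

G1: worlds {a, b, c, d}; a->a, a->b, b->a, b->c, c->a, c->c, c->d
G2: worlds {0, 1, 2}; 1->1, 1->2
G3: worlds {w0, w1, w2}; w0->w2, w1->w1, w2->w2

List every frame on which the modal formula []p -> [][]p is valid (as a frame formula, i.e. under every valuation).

The schema corresponds to transitivity: forall x forall y forall z (Rxy & Ryz -> Rxz).
G1: fails — Rbc and Rcd but not Rbd.
G2: satisfies the condition.
G3: satisfies the condition.

G2, G3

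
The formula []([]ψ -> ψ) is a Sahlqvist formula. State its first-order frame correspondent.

Suppose □(□ψ→ψ) is valid. Take Rxy and set V(ψ)={w : Ryw}. Then at y, □ψ holds; since □(□ψ→ψ) at x, □ψ→ψ at y, so ψ at y, i.e. Ryy.

Shift-reflexivity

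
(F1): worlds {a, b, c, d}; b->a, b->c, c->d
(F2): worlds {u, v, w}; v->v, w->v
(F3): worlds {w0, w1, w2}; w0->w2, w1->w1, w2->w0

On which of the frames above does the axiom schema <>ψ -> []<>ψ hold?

The schema corresponds to the Euclidean property: forall x forall y forall z (Rxy & Rxz -> Ryz).
(F1): fails — Rba and Rba but not Raa.
(F2): holds.
(F3): fails — Rw0w2 and Rw0w2 but not Rw2w2.

(F2)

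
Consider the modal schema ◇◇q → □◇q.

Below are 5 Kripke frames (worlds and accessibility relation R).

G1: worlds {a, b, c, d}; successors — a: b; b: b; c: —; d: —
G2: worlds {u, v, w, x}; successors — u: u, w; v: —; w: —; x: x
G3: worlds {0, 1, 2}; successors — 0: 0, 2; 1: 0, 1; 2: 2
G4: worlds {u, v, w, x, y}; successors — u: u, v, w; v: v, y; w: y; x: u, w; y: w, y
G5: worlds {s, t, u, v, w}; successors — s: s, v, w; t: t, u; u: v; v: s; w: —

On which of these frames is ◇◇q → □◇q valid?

G1

This is the axiom for a generalized confluence (Geach) condition; its first-order frame correspondent is ∀x ∀y ∀z ((xR²y ∧ xRz) → ∃w (y = w ∧ zRw)).
G1: ✓.
G2: fails — uR²u, uRw but no t with u=t and wRt.
G3: fails — 0R²0, 0R2 but no w with 0=w and 2Rw.
G4: fails — uR²u, uRv but no t with u=t and vRt.
G5: fails — sR²s, sRw but no w* with s=w* and wRw*.
Valid on: G1.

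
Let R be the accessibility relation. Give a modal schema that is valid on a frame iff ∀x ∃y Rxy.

The condition is seriality. The D schema □s → ◇s defines it.
Suppose □s→◇s is valid. At any x set V(s)=W. Then □s at x, so ◇s at x, so x has a successor.

□s → ◇s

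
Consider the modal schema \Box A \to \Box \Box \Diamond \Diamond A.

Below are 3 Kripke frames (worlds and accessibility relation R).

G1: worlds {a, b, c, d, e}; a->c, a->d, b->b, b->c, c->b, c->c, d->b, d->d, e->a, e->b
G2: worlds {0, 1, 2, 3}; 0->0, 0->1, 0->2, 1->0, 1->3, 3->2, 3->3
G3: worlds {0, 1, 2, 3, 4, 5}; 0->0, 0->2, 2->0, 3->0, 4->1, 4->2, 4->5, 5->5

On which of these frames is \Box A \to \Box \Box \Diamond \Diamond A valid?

Frame correspondent (Sahlqvist): \forall x \forall z (x R^2 z \to \exists w (xRw \wedge z R^2 w)) — i.e. a generalized confluence (Geach) condition.
G1: holds.
G2: fails — 0R²2 but no w with 0Rw and 2R²w.
G3: holds.
Valid on: G1, G3.

G1, G3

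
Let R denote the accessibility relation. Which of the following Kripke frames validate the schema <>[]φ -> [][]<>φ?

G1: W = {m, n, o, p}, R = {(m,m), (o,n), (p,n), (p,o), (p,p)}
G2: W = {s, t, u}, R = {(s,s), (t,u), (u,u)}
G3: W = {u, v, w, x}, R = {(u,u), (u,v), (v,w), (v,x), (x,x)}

G2

The schema corresponds to a generalized confluence (Geach) condition: forall x forall y forall z ((xRy & x R^2 z) -> exists w (yRw & zRw)).
G1: fails — pRn, pR²n but no w with nRw and nRw.
G2: satisfies the condition.
G3: fails — uRu, uR²v but no t with uRt and vRt.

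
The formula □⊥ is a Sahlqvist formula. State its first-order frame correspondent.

□⊥ is valid iff no world has any successor (otherwise □⊥ fails at any world with one).
The converse is a direct semantic check.
So the correspondent is emptiness of R.

Emptiness of R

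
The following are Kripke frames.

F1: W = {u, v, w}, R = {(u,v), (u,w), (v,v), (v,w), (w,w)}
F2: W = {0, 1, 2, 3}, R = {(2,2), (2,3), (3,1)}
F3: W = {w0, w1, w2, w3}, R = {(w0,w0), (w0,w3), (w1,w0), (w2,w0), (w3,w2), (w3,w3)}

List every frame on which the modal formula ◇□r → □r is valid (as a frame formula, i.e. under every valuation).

none

This is the axiom for the Euclidean property; its first-order frame correspondent is ∀x ∀y ∀z (Rxy ∧ Rxz → Ryz).
F1: fails — Ruw and Ruv but not Rwv.
F2: fails — R23 and R23 but not R33.
F3: fails — Rw0w3 and Rw0w0 but not Rw3w0.
Valid on no frame.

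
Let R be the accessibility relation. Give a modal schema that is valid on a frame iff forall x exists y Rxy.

The condition is seriality. The D schema □q → ◇q defines it.
Suppose □q→◇q is valid. At any x set V(q)=W. Then □q at x, so ◇q at x, so x has a successor.

□q → ◇q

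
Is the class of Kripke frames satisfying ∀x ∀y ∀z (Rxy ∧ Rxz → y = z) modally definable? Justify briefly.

The condition is partial functionality. A defining modal formula is ◇r → □r.

Yes — defined by ◇r → □r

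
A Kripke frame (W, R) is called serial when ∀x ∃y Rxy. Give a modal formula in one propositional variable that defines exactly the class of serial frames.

□s → ◇s

The condition is seriality. The D schema □s → ◇s defines it.
Suppose □s→◇s is valid. At any x set V(s)=W. Then □s at x, so ◇s at x, so x has a successor.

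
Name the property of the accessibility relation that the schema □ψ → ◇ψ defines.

Seriality

Suppose □ψ→◇ψ is valid. At any x set V(ψ)=W. Then □ψ at x, so ◇ψ at x, so x has a successor.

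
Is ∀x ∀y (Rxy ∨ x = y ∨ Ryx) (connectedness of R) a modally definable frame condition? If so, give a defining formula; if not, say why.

No — not modally definable

Modal frame validity is preserved under disjoint unions.
Take 4 disjoint single-world reflexive frames: each is trivially connected, but their disjoint union has 4 worlds with no edge between distinct components, so it is not connected.
Hence connectedness of R is not modally definable.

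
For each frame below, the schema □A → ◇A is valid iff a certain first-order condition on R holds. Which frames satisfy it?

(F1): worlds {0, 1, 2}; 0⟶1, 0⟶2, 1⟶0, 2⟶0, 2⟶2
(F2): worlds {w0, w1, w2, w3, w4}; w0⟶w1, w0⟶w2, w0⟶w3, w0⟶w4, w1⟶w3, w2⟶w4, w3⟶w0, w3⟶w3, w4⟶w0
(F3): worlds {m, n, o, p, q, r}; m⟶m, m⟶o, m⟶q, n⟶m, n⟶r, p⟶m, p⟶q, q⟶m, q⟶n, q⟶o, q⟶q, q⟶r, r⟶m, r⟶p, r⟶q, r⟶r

This is the axiom for seriality; its first-order frame correspondent is ∀x ∃y Rxy.
(F1): condition met.
(F2): condition met.
(F3): fails — world o has no successor.
Valid on: (F1), (F2).

(F1), (F2)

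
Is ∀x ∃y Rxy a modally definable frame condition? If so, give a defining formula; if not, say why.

Yes: it is seriality, defined by the D schema □p → ◇p.
Suppose □p→◇p is valid. At any x set V(p)=W. Then □p at x, so ◇p at x, so x has a successor.

Yes, by □p → ◇p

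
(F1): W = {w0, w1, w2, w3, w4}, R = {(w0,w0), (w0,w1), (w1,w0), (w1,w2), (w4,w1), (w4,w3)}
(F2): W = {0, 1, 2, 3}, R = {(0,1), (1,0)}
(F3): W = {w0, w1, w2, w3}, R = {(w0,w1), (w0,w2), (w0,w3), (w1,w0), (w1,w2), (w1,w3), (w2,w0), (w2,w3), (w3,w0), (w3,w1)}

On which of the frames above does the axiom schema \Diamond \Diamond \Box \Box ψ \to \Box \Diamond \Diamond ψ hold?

(F3)

Frame correspondent (Sahlqvist): \forall x \forall y \forall z ((x R^2 y \wedge xRz) \to \exists w (y R^2 w \wedge z R^2 w)) — i.e. a generalized confluence (Geach) condition.
(F1): fails — w0R²w2, w0Rw0 but no w with w2R²w and w0R²w.
(F2): fails — 0R²0, 0R1 but no w with 0R²w and 1R²w.
(F3): ✓.
Valid on: (F3).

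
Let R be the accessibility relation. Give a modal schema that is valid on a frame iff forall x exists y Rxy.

□p → ◇p

A defining formula is □p → ◇p (the D axiom).
Suppose □p→◇p is valid. At any x set V(p)=W. Then □p at x, so ◇p at x, so x has a successor.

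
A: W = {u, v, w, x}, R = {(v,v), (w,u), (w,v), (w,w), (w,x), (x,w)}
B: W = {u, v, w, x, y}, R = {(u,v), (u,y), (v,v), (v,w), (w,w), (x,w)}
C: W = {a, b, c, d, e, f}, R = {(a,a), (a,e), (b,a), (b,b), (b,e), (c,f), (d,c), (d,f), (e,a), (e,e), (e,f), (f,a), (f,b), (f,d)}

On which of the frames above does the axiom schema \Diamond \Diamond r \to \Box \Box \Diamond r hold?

This is the axiom for a generalized confluence (Geach) condition; its first-order frame correspondent is \forall x \forall y \forall z ((x R^2 y \wedge x R^2 z) \to \exists w (y = w \wedge zRw)).
A: fails — wR²u, wR²u but no t with u=t and uRt.
B: fails — uR²v, uR²w but no t with v=t and wRt.
C: fails — aR²e, aR²f but no w with e=w and fRw.

none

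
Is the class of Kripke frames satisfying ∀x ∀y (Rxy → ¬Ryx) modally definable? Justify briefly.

Modal frame validity is preserved under surjective bounded morphisms.
The 4-cycle (worlds 0,1,2,3 with 0→1→2→3→0) is asymmetric. Mapping every world to a single reflexive point • is a surjective bounded morphism, and the reflexive point is not asymmetric (R•• but asymmetry requires ¬R••).
So no modal formula (or set of formulas) defines exactly the asymmetric frames.

No — not modally definable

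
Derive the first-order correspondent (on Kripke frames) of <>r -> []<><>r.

This is a Sahlqvist (Geach-type) schema ◇^1□^0r → □^1◇^2r.
Minimal-valuation argument: fix x; take any y with xR^1y and any z with xR^1z. Set V(r) to the set of worlds R-reachable from y in exactly 0 steps. Then □^0r holds at y, so the antecedent holds at x; validity forces ◇^2r at z, giving a w with zR^2w and yR^0w.
First-order correspondent: forall x forall y forall z ((xRy & xRz) -> exists w (y = w & z R^2 w)).

forall x forall y forall z ((xRy & xRz) -> exists w (y = w & z R^2 w))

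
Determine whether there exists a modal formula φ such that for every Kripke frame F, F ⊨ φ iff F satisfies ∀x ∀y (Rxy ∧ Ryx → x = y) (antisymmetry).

Modal frame validity is preserved under surjective bounded morphisms.
The 8-cycle (worlds a,b,c,d,e,f,g,h with a→b→c→d→e→f→g→h→a) is antisymmetric. Sending even-indexed worlds to a and odd-indexed worlds to b is a surjective bounded morphism onto the two-world frame with a↔b, which is not antisymmetric.
So no modal formula (or set of formulas) defines exactly the antisymmetric frames.

No — not modally definable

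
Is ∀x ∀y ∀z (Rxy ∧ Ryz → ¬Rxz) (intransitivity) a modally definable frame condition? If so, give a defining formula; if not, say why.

Not definable by any modal formula

Any modally definable frame class is closed under surjective bounded morphisms.
The 3-cycle (worlds 0,1,2 with 0→1→2→0) is intransitive. Mapping every world to a single reflexive point • is a surjective bounded morphism; the reflexive point is not intransitive (R••∧R•• but R••).
Hence intransitivity is not modally definable.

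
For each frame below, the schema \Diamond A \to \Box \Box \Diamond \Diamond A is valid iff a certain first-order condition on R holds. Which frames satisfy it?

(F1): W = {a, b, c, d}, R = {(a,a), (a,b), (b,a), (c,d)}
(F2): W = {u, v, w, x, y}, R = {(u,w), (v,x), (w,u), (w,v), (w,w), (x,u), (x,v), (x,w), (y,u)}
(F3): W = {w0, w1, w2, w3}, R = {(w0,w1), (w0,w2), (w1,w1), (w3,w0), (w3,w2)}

(F1)

Frame correspondent (Sahlqvist): \forall x \forall y \forall z ((xRy \wedge x R^2 z) \to \exists w (y = w \wedge z R^2 w)) — i.e. a generalized confluence (Geach) condition.
(F1): satisfies the condition.
(F2): fails — vRx, vR²u but no t with x=t and uR²t.
(F3): fails — w0Rw2, w0R²w1 but no w with w2=w and w1R²w.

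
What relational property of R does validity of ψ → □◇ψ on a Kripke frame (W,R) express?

Symmetry

Suppose ψ→□◇ψ is valid. Take Rxy and set V(ψ)={x}. Then ψ at x, so □◇ψ at x, so ◇ψ at y, so some z with Ryz has ψ; z=x, i.e. Ryx.
Conversely, any frame satisfying ∀x ∀y (Rxy → Ryx) validates the schema.
So the correspondent is symmetry.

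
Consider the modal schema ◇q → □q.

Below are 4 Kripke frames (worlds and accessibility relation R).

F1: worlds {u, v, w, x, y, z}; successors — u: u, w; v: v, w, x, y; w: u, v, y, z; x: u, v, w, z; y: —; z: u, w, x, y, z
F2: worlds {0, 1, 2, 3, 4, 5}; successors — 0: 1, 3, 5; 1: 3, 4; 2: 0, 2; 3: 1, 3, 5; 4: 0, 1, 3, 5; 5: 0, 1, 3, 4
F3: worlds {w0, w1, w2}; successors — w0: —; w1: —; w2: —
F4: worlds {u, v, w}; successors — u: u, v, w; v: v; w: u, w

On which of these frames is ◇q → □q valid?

F3

This is the axiom for partial functionality; its first-order frame correspondent is ∀x ∀y ∀z (Rxy ∧ Rxz → y = z).
F1: fails — u sees both u and w.
F2: fails — 0 sees both 1 and 3.
F3: ✓.
F4: fails — u sees both u and v.
Valid on: F3.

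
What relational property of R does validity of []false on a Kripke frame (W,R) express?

emptiness of R

This is the Ver axiom.
It corresponds to emptiness of R: forall x forall y ~Rxy.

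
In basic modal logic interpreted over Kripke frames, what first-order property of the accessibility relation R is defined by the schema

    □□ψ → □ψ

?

density

Suppose □□ψ→□ψ is valid. Take Rxy and set V(ψ)={w : xR²w}. Then □□ψ at x, so □ψ at x, so ψ at y, i.e. ∃z(Rxz∧Rzy).
Conversely, any frame satisfying ∀x ∀y (Rxy → ∃z (Rxz ∧ Rzy)) validates the schema.
So the correspondent is density.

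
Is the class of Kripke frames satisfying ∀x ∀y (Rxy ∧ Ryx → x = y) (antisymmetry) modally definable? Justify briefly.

Modal frame validity is preserved under surjective bounded morphisms.
The 6-cycle (worlds a,b,c,d,e,f with a→b→c→d→e→f→a) is antisymmetric. Sending even-indexed worlds to a and odd-indexed worlds to b is a surjective bounded morphism onto the two-world frame with a↔b, which is not antisymmetric.
Hence antisymmetry is not modally definable.

Not definable by any modal formula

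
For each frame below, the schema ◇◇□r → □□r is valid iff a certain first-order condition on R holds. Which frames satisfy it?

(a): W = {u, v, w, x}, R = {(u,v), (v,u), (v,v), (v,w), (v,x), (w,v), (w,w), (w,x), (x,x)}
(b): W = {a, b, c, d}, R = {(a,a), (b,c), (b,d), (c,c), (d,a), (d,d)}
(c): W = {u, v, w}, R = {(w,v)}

Frame correspondent (Sahlqvist): ∀x ∀y ∀z ((xR²y ∧ xR²z) → ∃w (yRw ∧ z = w)) — i.e. a generalized confluence (Geach) condition.
(a): fails — uR²u, uR²u but no t with uRt and u=t.
(b): fails — bR²a, bR²c but no w with aRw and c=w.
(c): ✓.
Valid on: (c).

(c)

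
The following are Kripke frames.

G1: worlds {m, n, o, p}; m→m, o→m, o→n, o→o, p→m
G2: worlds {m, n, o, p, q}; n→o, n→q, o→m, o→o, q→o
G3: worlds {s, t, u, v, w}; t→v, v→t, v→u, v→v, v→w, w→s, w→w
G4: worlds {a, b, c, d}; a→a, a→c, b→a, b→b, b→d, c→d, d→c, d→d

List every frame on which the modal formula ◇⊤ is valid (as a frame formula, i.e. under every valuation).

Frame correspondent (Sahlqvist): ∀x ∃y Rxy — i.e. seriality.
G1: fails — world n has no successor.
G2: fails — world m has no successor.
G3: fails — world s has no successor.
G4: ✓.

G4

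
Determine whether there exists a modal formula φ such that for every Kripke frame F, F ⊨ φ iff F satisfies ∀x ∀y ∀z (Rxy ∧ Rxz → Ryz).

Definable; ◇q → □◇q defines it

The condition is the Euclidean property. A defining modal formula is ◇q → □◇q.
Suppose ◇q→□◇q is valid. Take Rxy, Rxz and set V(q)={y}. Then ◇q at x, so □◇q at x, so ◇q at z, so some w with Rzw has q; w=y, i.e. Rzy. By symmetry of the argument, Ryz.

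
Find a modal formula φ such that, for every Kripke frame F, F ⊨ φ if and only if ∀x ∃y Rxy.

□q → ◇q

This is seriality; the standard corresponding axiom is D: □q → ◇q.
Suppose □q→◇q is valid. At any x set V(q)=W. Then □q at x, so ◇q at x, so x has a successor.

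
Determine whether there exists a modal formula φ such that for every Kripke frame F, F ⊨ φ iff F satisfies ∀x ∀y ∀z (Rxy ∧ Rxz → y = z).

The condition is partial functionality. A defining modal formula is ◇r → □r.
Suppose ◇r→□r is valid. Take Rxy, Rxz and set V(r)={y}. Then ◇r at x, so □r at x, so r at z, i.e. z=y.

Yes, by ◇r → □r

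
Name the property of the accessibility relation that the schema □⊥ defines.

This is the Ver axiom.
Its frame correspondent is emptiness of R — ∀x ∀y ¬Rxy.

Emptiness of R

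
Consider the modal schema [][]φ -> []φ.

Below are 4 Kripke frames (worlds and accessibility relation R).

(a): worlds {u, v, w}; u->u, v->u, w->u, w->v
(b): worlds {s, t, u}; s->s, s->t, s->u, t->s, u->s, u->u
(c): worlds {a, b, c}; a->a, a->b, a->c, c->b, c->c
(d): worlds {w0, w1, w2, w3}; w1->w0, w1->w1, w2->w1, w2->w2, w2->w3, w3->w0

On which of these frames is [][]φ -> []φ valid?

This is the axiom for density; its first-order frame correspondent is forall x forall y (Rxy -> exists z (Rxz & Rzy)).
(a): fails — Rwv but no z with Rwz and Rzv.
(b): satisfies the condition.
(c): satisfies the condition.
(d): fails — Rw3w0 but no z with Rw3z and Rzw0.

(b), (c)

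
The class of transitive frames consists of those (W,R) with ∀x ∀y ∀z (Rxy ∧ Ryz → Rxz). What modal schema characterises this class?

□ψ → □□ψ

This is transitivity; the standard corresponding axiom is 4: □ψ → □□ψ.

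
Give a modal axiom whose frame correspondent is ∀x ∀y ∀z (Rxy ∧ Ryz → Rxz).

□q → □□q

This is transitivity; the standard corresponding axiom is 4: □q → □□q.
Suppose □q→□□q is valid. Take Rxy, Ryz and set V(q)={w : Rxw}. Then □q at x, so □□q at x, so □q at y, so q at z, i.e. Rxz.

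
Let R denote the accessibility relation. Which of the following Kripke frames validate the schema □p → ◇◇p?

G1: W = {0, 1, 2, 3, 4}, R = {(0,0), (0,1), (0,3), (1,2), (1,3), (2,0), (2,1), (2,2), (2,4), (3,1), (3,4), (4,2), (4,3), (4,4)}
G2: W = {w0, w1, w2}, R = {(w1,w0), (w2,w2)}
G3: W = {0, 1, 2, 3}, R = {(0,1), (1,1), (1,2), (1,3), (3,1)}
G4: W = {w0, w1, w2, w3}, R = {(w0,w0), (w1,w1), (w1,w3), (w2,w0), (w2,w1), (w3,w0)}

The schema corresponds to a generalized confluence (Geach) condition: ∀x ∃w (xRw ∧ xR²w).
G1: ✓.
G2: fails — at w0 but no w with w0Rw and w0R²w.
G3: fails — at 2 but no w with 2Rw and 2R²w.
G4: ✓.
Valid on: G1, G4.

G1, G4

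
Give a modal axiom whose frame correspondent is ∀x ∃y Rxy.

This is seriality; the standard corresponding axiom is D: □p → ◇p.
Suppose □p→◇p is valid. At any x set V(p)=W. Then □p at x, so ◇p at x, so x has a successor.

□p → ◇p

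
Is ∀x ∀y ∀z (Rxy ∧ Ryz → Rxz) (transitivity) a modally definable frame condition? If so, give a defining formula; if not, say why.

Yes, by □q → □□q

The condition is transitivity. A defining modal formula is □q → □□q.
Suppose □q→□□q is valid. Take Rxy, Ryz and set V(q)={w : Rxw}. Then □q at x, so □□q at x, so □q at y, so q at z, i.e. Rxz.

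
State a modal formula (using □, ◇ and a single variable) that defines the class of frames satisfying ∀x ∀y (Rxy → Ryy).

□(□q → q)

The condition is shift-reflexivity. The T□ schema □(□q → q) defines it.
Suppose □(□q→q) is valid. Take Rxy and set V(q)={w : Ryw}. Then at y, □q holds; since □(□q→q) at x, □q→q at y, so q at y, i.e. Ryy.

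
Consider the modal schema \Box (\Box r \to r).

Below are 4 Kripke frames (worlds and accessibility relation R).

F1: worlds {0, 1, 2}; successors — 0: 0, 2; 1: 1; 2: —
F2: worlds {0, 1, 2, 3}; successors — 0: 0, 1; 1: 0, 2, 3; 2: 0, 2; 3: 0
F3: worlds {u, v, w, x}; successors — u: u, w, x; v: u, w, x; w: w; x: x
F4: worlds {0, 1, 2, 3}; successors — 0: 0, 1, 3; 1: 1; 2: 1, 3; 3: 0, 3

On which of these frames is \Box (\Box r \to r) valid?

The schema corresponds to shift-reflexivity: \forall x \forall y (Rxy \to Ryy).
F1: fails — R02 but not R22.
F2: fails — R01 but not R11.
F3: holds.
F4: holds.

F3, F4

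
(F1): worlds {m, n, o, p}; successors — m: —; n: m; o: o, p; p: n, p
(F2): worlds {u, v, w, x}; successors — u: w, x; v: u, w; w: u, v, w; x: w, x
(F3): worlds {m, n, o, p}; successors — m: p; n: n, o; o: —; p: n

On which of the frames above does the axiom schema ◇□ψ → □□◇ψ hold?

Frame correspondent (Sahlqvist): ∀x ∀y ∀z ((xRy ∧ xR²z) → ∃w (yRw ∧ zRw)) — i.e. a generalized confluence (Geach) condition.
(F1): fails — oRo, oR²n but no w with oRw and nRw.
(F2): holds.
(F3): fails — nRn, nR²o but no w with nRw and oRw.

(F2)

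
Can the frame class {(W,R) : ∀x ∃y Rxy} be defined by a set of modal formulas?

This is a Sahlqvist condition; the D axiom □p → ◇p defines it.
Suppose □p→◇p is valid. At any x set V(p)=W. Then □p at x, so ◇p at x, so x has a successor.

Yes, by □p → ◇p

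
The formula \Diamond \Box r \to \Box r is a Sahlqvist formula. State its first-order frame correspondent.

This is a form of the 5 axiom.
Its frame correspondent is the Euclidean property — \forall x \forall y \forall z (Rxy \wedge Rxz \to Ryz).

the Euclidean property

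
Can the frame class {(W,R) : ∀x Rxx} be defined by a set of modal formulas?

Yes: it is reflexivity, defined by the T schema □r → r.
Suppose □r→r is valid. At any x set V(r)={w : Rxw}. Then □r holds at x, so r holds at x, i.e. Rxx.

Yes — defined by □r → r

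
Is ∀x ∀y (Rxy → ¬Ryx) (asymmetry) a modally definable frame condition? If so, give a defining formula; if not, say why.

Not modally definable

Modal frame validity is preserved under surjective bounded morphisms.
The 5-cycle (worlds a,b,c,d,e with a→b→c→d→e→a) is asymmetric. Mapping every world to a single reflexive point • is a surjective bounded morphism, and the reflexive point is not asymmetric (R•• but asymmetry requires ¬R••).
Hence asymmetry is not modally definable.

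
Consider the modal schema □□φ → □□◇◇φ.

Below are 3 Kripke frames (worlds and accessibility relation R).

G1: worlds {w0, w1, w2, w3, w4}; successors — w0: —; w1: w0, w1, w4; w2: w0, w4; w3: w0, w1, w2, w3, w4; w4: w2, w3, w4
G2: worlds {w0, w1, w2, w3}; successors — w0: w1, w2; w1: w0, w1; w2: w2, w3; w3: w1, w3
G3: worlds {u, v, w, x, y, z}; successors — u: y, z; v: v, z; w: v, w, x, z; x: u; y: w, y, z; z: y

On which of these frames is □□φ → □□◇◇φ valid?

G2, G3

Frame correspondent (Sahlqvist): ∀x ∀z (xR²z → ∃w (xR²w ∧ zR²w)) — i.e. a generalized confluence (Geach) condition.
G1: fails — w1R²w0 but no w with w1R²w and w0R²w.
G2: condition met.
G3: condition met.
Valid on: G2, G3.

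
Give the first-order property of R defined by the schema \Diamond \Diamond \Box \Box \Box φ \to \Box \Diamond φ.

This is a Sahlqvist (Geach-type) schema ◇^2□^3φ → □^1◇^1φ.
Minimal-valuation argument: fix x; take any y with xR^2y and any z with xR^1z. Set V(φ) to the set of worlds R-reachable from y in exactly 3 steps. Then □^3φ holds at y, so the antecedent holds at x; validity forces ◇^1φ at z, giving a w with zR^1w and yR^3w.
First-order correspondent: \forall x \forall y \forall z ((x R^2 y \wedge xRz) \to \exists w (y R^3 w \wedge zRw)).

\forall x \forall y \forall z ((x R^2 y \wedge xRz) \to \exists w (y R^3 w \wedge zRw))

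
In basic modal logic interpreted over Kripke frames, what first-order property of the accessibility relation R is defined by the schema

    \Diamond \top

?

Seriality

This schema is equivalent to the D axiom □ψ → ◇ψ.
Its frame correspondent is seriality — \forall x \exists y Rxy.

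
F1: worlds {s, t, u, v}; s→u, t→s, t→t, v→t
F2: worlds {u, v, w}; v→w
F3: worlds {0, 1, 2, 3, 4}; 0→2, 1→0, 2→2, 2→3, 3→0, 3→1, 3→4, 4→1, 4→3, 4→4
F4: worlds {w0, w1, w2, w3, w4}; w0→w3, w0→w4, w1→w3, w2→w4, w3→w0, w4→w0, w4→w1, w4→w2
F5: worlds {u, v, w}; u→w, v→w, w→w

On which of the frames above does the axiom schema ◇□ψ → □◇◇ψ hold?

Frame correspondent (Sahlqvist): ∀x ∀y ∀z ((xRy ∧ xRz) → ∃w (yRw ∧ zR²w)) — i.e. a generalized confluence (Geach) condition.
F1: fails — sRu, sRu but no w with uRw and uR²w.
F2: fails — vRw, vRw but no t with wRt and wR²t.
F3: fails — 3R0, 3R4 but no w with 0Rw and 4R²w.
F4: fails — w0Rw3, w0Rw3 but no w with w3Rw and w3R²w.
F5: satisfies the condition.

F5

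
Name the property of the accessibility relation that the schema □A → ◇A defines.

Seriality

Suppose □A→◇A is valid. At any x set V(A)=W. Then □A at x, so ◇A at x, so x has a successor.
Conversely, any frame satisfying ∀x ∃y Rxy validates the schema.
Frame condition: ∀x ∃y Rxy.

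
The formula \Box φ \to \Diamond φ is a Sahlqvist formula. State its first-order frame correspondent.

seriality

This schema is the D axiom.
Its frame correspondent is seriality — \forall x \exists y Rxy.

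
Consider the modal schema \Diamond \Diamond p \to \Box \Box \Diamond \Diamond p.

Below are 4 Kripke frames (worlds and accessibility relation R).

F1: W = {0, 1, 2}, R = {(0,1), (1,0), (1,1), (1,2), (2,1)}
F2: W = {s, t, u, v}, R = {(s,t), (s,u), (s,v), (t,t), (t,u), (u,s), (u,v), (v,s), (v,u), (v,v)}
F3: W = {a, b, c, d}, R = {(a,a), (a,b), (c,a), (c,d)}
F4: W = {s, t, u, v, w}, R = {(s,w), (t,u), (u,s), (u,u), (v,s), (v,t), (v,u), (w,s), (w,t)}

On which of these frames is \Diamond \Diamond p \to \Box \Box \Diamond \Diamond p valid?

This is the axiom for a generalized confluence (Geach) condition; its first-order frame correspondent is \forall x \forall y \forall z ((x R^2 y \wedge x R^2 z) \to \exists w (y = w \wedge z R^2 w)).
F1: holds.
F2: holds.
F3: fails — aR²a, aR²b but no w with a=w and bR²w.
F4: fails — sR²t, sR²t but no w* with t=w* and tR²w*.

F1, F2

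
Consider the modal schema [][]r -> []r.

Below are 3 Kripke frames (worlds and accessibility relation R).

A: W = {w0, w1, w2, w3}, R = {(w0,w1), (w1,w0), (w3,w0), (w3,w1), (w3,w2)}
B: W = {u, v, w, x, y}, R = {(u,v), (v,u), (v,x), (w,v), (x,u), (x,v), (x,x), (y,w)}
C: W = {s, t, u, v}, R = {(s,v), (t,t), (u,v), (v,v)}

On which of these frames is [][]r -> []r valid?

C

This is the axiom for density; its first-order frame correspondent is forall x forall y (Rxy -> exists z (Rxz & Rzy)).
A: fails — Rw1w0 but no z with Rw1z and Rzw0.
B: fails — Ruv but no z with Ruz and Rzv.
C: satisfies the condition.
Valid on: C.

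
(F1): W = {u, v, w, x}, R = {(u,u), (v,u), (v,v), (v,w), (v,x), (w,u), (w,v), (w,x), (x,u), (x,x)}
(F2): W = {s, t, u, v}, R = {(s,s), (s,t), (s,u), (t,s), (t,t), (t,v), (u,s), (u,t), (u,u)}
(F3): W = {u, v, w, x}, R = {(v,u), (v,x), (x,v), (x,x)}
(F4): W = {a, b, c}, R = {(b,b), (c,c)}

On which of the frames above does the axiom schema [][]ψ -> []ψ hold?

Frame correspondent (Sahlqvist): forall x forall y (Rxy -> exists z (Rxz & Rzy)) — i.e. density.
(F1): condition met.
(F2): condition met.
(F3): fails — Rvu but no z with Rvz and Rzu.
(F4): condition met.

(F1), (F2), (F4)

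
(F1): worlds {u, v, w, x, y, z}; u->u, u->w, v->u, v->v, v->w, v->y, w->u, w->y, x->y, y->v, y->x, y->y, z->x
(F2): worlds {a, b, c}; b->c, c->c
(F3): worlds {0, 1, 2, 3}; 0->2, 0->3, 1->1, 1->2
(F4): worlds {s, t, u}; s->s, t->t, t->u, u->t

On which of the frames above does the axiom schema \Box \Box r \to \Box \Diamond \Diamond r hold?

The schema corresponds to a generalized confluence (Geach) condition: \forall x \forall z (xRz \to \exists w (x R^2 w \wedge z R^2 w)).
(F1): ✓.
(F2): ✓.
(F3): fails — 0R2 but no w with 0R²w and 2R²w.
(F4): ✓.

(F1), (F2), (F4)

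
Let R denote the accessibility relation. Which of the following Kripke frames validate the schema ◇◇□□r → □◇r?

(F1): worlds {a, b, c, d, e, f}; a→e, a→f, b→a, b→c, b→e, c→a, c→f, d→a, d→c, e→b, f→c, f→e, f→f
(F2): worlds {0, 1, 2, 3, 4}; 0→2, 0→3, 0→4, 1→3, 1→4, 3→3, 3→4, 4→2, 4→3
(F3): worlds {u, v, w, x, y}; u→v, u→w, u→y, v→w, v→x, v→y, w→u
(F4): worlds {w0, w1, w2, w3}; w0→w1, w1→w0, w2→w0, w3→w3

(F4)

The schema corresponds to a generalized confluence (Geach) condition: ∀x ∀y ∀z ((xR²y ∧ xRz) → ∃w (yR²w ∧ zRw)).
(F1): fails — aR²c, aRe but no w with cR²w and eRw.
(F2): fails — 0R²2, 0R2 but no w with 2R²w and 2Rw.
(F3): fails — uR²u, uRy but no t with uR²t and yRt.
(F4): satisfies the condition.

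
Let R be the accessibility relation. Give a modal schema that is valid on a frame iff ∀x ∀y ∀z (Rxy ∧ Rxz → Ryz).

◇r → □◇r

A defining formula is ◇r → □◇r (the 5 axiom).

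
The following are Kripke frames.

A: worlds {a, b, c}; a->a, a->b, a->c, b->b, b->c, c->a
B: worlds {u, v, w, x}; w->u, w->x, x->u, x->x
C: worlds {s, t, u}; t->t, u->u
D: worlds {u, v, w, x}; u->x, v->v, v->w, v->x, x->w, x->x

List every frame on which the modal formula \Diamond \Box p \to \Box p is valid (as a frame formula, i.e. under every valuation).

This is the axiom for the Euclidean property; its first-order frame correspondent is \forall x \forall y \forall z (Rxy \wedge Rxz \to Ryz).
A: fails — Rab and Raa but not Rba.
B: fails — Rwu and Rwu but not Ruu.
C: satisfies the condition.
D: fails — Rvw and Rvv but not Rwv.
Valid on: C.

C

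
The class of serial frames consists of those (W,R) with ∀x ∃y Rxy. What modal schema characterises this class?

A defining formula is □s → ◇s (the D axiom).
Suppose □s→◇s is valid. At any x set V(s)=W. Then □s at x, so ◇s at x, so x has a successor.

□s → ◇s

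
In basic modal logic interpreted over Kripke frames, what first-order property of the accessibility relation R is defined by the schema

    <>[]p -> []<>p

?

This is the .2 axiom.
Its frame correspondent is convergence — forall x forall y forall z (Rxy & Rxz -> exists w (Ryw & Rzw)).

convergence: forall x forall y forall z (Rxy & Rxz -> exists w (Ryw & Rzw))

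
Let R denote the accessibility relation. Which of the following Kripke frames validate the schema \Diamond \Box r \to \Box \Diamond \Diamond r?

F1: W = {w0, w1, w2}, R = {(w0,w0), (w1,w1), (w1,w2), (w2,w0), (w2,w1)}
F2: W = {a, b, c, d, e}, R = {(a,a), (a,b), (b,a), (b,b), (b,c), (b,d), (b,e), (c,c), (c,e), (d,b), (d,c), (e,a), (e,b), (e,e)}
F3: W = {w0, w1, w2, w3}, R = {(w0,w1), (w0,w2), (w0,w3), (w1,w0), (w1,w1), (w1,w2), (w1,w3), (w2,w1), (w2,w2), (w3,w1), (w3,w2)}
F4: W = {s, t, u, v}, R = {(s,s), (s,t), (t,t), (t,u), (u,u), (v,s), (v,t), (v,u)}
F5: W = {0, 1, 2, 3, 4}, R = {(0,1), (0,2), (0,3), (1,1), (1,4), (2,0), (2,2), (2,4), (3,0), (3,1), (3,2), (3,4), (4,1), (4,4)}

Frame correspondent (Sahlqvist): \forall x \forall y \forall z ((xRy \wedge xRz) \to \exists w (yRw \wedge z R^2 w)) — i.e. a generalized confluence (Geach) condition.
F1: fails — w2Rw1, w2Rw0 but no w with w1Rw and w0R²w.
F2: holds.
F3: holds.
F4: fails — vRs, vRu but no w with sRw and uR²w.
F5: holds.

F2, F3, F5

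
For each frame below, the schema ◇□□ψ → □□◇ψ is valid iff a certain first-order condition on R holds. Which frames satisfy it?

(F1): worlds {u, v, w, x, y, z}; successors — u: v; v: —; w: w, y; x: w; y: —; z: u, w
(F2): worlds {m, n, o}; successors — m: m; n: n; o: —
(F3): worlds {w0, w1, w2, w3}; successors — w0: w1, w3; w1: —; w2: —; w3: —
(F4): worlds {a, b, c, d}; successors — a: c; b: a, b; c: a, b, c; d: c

The schema corresponds to a generalized confluence (Geach) condition: ∀x ∀y ∀z ((xRy ∧ xR²z) → ∃w (yR²w ∧ zRw)).
(F1): fails — wRw, wR²y but no t with wR²t and yRt.
(F2): satisfies the condition.
(F3): satisfies the condition.
(F4): satisfies the condition.

(F2), (F3), (F4)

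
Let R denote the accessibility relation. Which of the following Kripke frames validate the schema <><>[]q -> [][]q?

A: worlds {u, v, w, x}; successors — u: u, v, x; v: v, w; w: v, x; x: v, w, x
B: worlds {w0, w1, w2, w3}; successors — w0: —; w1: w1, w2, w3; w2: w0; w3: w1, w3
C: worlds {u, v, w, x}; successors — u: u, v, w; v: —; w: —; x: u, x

The schema corresponds to a generalized confluence (Geach) condition: forall x forall y forall z ((x R^2 y & x R^2 z) -> exists w (yRw & z = w)).
A: fails — uR²u, uR²w but no t with uRt and w=t.
B: fails — w1R²w0, w1R²w0 but no w with w0Rw and w0=w.
C: fails — uR²v, uR²u but no t with vRt and u=t.

none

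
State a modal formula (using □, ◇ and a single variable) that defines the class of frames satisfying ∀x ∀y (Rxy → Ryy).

□(□r → r)

The condition is shift-reflexivity. The T□ schema □(□r → r) defines it.
Suppose □(□r→r) is valid. Take Rxy and set V(r)={w : Ryw}. Then at y, □r holds; since □(□r→r) at x, □r→r at y, so r at y, i.e. Ryy.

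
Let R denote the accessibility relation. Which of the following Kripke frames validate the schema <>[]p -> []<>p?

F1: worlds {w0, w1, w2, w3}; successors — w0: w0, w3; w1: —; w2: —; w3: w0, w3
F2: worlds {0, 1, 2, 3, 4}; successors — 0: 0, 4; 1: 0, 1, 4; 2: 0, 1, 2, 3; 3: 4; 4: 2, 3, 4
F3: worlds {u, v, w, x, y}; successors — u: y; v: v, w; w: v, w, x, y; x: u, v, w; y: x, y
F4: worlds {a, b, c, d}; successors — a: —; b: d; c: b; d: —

F1

Frame correspondent (Sahlqvist): forall x forall y forall z (Rxy & Rxz -> exists w (Ryw & Rzw)) — i.e. convergence.
F1: holds.
F2: fails — R23 and R22 but 3 and 2 have no common successor.
F3: fails — Rwx and Rwy but x and y have no common successor.
F4: fails — Rbd and Rbd but d and d have no common successor.
Valid on: F1.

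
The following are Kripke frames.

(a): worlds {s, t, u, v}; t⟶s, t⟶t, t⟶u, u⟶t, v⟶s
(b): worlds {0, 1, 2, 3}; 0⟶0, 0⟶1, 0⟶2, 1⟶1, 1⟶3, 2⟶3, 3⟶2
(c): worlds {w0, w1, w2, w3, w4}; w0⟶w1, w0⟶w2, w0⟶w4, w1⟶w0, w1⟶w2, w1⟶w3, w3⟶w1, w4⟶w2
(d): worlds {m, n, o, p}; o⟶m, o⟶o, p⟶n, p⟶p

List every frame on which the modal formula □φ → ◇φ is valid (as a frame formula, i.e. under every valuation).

Frame correspondent (Sahlqvist): ∀x ∃y Rxy — i.e. seriality.
(a): fails — world s has no successor.
(b): condition met.
(c): fails — world w2 has no successor.
(d): fails — world m has no successor.

(b)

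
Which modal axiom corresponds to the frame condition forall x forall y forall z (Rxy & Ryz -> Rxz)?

□p → □□p

This is transitivity; the standard corresponding axiom is 4: □p → □□p.
Suppose □p→□□p is valid. Take Rxy, Ryz and set V(p)={w : Rxw}. Then □p at x, so □□p at x, so □p at y, so p at z, i.e. Rxz.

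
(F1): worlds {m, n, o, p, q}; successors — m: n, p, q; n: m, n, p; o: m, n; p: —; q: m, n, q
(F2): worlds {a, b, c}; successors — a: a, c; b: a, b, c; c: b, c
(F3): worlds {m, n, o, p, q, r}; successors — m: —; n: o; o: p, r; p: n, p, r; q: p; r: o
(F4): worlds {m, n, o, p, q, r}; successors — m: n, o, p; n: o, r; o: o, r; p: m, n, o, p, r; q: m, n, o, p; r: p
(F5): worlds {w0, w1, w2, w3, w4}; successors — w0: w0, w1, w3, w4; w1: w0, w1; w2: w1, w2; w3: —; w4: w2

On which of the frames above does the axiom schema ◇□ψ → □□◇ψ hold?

(F2)

This is the axiom for a generalized confluence (Geach) condition; its first-order frame correspondent is ∀x ∀y ∀z ((xRy ∧ xR²z) → ∃w (yRw ∧ zRw)).
(F1): fails — mRn, mR²p but no w with nRw and pRw.
(F2): holds.
(F3): fails — nRo, nR²r but no w with oRw and rRw.
(F4): fails — mRn, mR²r but no w with nRw and rRw.
(F5): fails — w0Rw0, w0R²w3 but no w with w0Rw and w3Rw.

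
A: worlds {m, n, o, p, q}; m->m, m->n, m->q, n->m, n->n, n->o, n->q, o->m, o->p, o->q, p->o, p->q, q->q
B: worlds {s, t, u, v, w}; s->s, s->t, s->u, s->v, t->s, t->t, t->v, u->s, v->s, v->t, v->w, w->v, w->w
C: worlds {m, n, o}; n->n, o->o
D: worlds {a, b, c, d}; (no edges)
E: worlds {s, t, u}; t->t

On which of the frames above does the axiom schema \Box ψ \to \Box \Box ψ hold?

This is the axiom for transitivity; its first-order frame correspondent is \forall x \forall y \forall z (Rxy \wedge Ryz \to Rxz).
A: fails — Rom and Rmn but not Ron.
B: fails — Rtv and Rvw but not Rtw.
C: holds.
D: holds.
E: holds.

C, D, E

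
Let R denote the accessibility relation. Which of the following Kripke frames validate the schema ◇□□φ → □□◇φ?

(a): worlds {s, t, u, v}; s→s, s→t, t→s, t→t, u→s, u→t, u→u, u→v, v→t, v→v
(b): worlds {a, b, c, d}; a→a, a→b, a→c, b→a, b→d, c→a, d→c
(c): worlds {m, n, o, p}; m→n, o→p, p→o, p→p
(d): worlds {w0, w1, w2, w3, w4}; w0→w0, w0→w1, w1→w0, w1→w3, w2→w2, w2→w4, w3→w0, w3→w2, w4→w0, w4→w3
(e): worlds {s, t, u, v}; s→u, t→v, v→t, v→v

(a), (b), (c), (e)

The schema corresponds to a generalized confluence (Geach) condition: ∀x ∀y ∀z ((xRy ∧ xR²z) → ∃w (yR²w ∧ zRw)).
(a): holds.
(b): holds.
(c): holds.
(d): fails — w1Rw0, w1R²w2 but no w with w0R²w and w2Rw.
(e): holds.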